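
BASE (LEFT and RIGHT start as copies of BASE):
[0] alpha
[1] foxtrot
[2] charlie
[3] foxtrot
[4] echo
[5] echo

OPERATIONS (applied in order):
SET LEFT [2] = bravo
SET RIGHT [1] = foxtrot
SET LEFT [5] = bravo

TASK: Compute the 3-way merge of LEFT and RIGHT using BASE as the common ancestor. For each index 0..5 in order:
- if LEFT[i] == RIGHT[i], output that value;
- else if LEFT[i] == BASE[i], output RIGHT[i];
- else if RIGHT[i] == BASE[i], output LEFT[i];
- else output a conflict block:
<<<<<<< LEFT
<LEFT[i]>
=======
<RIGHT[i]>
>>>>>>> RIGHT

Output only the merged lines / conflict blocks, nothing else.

Final LEFT:  [alpha, foxtrot, bravo, foxtrot, echo, bravo]
Final RIGHT: [alpha, foxtrot, charlie, foxtrot, echo, echo]
i=0: L=alpha R=alpha -> agree -> alpha
i=1: L=foxtrot R=foxtrot -> agree -> foxtrot
i=2: L=bravo, R=charlie=BASE -> take LEFT -> bravo
i=3: L=foxtrot R=foxtrot -> agree -> foxtrot
i=4: L=echo R=echo -> agree -> echo
i=5: L=bravo, R=echo=BASE -> take LEFT -> bravo

Answer: alpha
foxtrot
bravo
foxtrot
echo
bravo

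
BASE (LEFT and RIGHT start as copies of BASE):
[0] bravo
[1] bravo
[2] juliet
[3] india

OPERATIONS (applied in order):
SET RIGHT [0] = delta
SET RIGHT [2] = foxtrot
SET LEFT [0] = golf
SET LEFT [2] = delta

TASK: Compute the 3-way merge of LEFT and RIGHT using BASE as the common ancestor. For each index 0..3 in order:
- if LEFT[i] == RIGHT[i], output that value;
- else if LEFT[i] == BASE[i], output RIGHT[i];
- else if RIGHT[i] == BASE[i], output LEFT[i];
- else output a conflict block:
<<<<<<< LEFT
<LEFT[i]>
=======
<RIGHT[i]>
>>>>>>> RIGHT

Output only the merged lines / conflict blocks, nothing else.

Final LEFT:  [golf, bravo, delta, india]
Final RIGHT: [delta, bravo, foxtrot, india]
i=0: BASE=bravo L=golf R=delta all differ -> CONFLICT
i=1: L=bravo R=bravo -> agree -> bravo
i=2: BASE=juliet L=delta R=foxtrot all differ -> CONFLICT
i=3: L=india R=india -> agree -> india

Answer: <<<<<<< LEFT
golf
=======
delta
>>>>>>> RIGHT
bravo
<<<<<<< LEFT
delta
=======
foxtrot
>>>>>>> RIGHT
india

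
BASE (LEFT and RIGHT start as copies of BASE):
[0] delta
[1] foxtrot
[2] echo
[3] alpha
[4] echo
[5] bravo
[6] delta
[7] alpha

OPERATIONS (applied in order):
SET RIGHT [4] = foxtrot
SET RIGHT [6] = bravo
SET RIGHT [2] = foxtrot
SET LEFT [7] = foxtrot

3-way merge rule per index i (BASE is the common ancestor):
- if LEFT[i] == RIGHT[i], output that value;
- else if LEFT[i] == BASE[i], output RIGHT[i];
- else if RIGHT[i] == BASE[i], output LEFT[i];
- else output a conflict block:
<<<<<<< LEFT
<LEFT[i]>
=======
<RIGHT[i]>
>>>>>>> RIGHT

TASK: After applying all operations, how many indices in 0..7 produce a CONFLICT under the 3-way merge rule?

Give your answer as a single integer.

Final LEFT:  [delta, foxtrot, echo, alpha, echo, bravo, delta, foxtrot]
Final RIGHT: [delta, foxtrot, foxtrot, alpha, foxtrot, bravo, bravo, alpha]
i=0: L=delta R=delta -> agree -> delta
i=1: L=foxtrot R=foxtrot -> agree -> foxtrot
i=2: L=echo=BASE, R=foxtrot -> take RIGHT -> foxtrot
i=3: L=alpha R=alpha -> agree -> alpha
i=4: L=echo=BASE, R=foxtrot -> take RIGHT -> foxtrot
i=5: L=bravo R=bravo -> agree -> bravo
i=6: L=delta=BASE, R=bravo -> take RIGHT -> bravo
i=7: L=foxtrot, R=alpha=BASE -> take LEFT -> foxtrot
Conflict count: 0

Answer: 0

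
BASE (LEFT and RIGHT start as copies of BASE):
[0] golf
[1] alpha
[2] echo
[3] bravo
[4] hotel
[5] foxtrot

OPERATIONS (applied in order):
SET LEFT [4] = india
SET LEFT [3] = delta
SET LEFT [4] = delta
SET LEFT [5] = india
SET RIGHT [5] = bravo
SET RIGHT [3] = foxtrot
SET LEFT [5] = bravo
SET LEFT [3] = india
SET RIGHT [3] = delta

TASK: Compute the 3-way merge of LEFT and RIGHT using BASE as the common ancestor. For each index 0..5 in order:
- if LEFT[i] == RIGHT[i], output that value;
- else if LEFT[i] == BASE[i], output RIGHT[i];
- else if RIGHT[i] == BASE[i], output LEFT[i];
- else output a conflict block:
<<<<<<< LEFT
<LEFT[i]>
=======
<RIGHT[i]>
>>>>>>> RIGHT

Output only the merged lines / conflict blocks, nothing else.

Final LEFT:  [golf, alpha, echo, india, delta, bravo]
Final RIGHT: [golf, alpha, echo, delta, hotel, bravo]
i=0: L=golf R=golf -> agree -> golf
i=1: L=alpha R=alpha -> agree -> alpha
i=2: L=echo R=echo -> agree -> echo
i=3: BASE=bravo L=india R=delta all differ -> CONFLICT
i=4: L=delta, R=hotel=BASE -> take LEFT -> delta
i=5: L=bravo R=bravo -> agree -> bravo

Answer: golf
alpha
echo
<<<<<<< LEFT
india
=======
delta
>>>>>>> RIGHT
delta
bravo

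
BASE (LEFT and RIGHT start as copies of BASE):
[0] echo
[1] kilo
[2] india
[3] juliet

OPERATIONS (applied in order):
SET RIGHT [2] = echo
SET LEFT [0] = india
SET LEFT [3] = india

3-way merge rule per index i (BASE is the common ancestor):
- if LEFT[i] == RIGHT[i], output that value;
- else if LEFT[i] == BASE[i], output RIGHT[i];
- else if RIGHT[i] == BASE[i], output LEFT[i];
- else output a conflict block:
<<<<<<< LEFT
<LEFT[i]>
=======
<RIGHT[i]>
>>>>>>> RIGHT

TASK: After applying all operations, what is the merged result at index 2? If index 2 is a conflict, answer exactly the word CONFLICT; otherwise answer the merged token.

Answer: echo

Derivation:
Final LEFT:  [india, kilo, india, india]
Final RIGHT: [echo, kilo, echo, juliet]
i=0: L=india, R=echo=BASE -> take LEFT -> india
i=1: L=kilo R=kilo -> agree -> kilo
i=2: L=india=BASE, R=echo -> take RIGHT -> echo
i=3: L=india, R=juliet=BASE -> take LEFT -> india
Index 2 -> echo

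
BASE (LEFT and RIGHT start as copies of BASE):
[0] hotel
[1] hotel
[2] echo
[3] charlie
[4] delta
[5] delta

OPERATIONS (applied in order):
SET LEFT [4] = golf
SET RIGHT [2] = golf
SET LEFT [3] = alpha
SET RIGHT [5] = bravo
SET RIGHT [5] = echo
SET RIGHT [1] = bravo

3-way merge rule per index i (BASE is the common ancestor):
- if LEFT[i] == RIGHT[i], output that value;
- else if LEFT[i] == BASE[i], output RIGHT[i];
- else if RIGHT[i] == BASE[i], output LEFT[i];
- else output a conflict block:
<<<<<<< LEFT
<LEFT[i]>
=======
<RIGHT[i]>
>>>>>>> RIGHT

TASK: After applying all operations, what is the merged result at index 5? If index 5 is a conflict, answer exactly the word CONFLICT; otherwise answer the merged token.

Final LEFT:  [hotel, hotel, echo, alpha, golf, delta]
Final RIGHT: [hotel, bravo, golf, charlie, delta, echo]
i=0: L=hotel R=hotel -> agree -> hotel
i=1: L=hotel=BASE, R=bravo -> take RIGHT -> bravo
i=2: L=echo=BASE, R=golf -> take RIGHT -> golf
i=3: L=alpha, R=charlie=BASE -> take LEFT -> alpha
i=4: L=golf, R=delta=BASE -> take LEFT -> golf
i=5: L=delta=BASE, R=echo -> take RIGHT -> echo
Index 5 -> echo

Answer: echo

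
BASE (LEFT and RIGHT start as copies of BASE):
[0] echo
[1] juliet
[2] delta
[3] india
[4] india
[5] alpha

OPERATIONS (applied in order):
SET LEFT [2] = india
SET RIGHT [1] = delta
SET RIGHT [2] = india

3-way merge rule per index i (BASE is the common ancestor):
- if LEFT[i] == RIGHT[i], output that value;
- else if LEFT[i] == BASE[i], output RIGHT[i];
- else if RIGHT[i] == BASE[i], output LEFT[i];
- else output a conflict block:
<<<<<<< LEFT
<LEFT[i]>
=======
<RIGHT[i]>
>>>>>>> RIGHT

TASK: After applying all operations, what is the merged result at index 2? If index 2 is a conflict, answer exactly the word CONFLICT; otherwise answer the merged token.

Answer: india

Derivation:
Final LEFT:  [echo, juliet, india, india, india, alpha]
Final RIGHT: [echo, delta, india, india, india, alpha]
i=0: L=echo R=echo -> agree -> echo
i=1: L=juliet=BASE, R=delta -> take RIGHT -> delta
i=2: L=india R=india -> agree -> india
i=3: L=india R=india -> agree -> india
i=4: L=india R=india -> agree -> india
i=5: L=alpha R=alpha -> agree -> alpha
Index 2 -> india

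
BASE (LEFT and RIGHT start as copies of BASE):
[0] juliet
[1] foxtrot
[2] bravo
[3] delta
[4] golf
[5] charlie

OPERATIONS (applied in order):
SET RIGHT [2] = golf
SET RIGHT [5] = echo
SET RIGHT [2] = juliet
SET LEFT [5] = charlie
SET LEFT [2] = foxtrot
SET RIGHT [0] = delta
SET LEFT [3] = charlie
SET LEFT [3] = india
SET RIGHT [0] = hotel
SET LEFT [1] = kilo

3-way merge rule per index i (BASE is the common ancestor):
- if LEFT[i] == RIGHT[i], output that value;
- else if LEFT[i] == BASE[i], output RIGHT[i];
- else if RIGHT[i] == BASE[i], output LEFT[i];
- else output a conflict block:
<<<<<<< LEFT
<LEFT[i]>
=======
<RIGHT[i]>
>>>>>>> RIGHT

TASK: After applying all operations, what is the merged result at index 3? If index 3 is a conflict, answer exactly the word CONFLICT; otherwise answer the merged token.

Answer: india

Derivation:
Final LEFT:  [juliet, kilo, foxtrot, india, golf, charlie]
Final RIGHT: [hotel, foxtrot, juliet, delta, golf, echo]
i=0: L=juliet=BASE, R=hotel -> take RIGHT -> hotel
i=1: L=kilo, R=foxtrot=BASE -> take LEFT -> kilo
i=2: BASE=bravo L=foxtrot R=juliet all differ -> CONFLICT
i=3: L=india, R=delta=BASE -> take LEFT -> india
i=4: L=golf R=golf -> agree -> golf
i=5: L=charlie=BASE, R=echo -> take RIGHT -> echo
Index 3 -> india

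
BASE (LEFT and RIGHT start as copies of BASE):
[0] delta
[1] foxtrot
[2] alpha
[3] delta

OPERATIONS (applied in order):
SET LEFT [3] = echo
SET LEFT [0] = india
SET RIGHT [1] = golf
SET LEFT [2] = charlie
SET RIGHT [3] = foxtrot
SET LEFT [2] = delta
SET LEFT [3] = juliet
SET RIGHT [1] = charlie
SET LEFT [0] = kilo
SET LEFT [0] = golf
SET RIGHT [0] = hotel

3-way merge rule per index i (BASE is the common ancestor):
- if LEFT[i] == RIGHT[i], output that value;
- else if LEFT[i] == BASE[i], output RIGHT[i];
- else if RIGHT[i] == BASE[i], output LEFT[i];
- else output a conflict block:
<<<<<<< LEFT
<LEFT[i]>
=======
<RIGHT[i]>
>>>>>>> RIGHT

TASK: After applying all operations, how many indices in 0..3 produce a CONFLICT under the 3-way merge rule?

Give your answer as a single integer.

Final LEFT:  [golf, foxtrot, delta, juliet]
Final RIGHT: [hotel, charlie, alpha, foxtrot]
i=0: BASE=delta L=golf R=hotel all differ -> CONFLICT
i=1: L=foxtrot=BASE, R=charlie -> take RIGHT -> charlie
i=2: L=delta, R=alpha=BASE -> take LEFT -> delta
i=3: BASE=delta L=juliet R=foxtrot all differ -> CONFLICT
Conflict count: 2

Answer: 2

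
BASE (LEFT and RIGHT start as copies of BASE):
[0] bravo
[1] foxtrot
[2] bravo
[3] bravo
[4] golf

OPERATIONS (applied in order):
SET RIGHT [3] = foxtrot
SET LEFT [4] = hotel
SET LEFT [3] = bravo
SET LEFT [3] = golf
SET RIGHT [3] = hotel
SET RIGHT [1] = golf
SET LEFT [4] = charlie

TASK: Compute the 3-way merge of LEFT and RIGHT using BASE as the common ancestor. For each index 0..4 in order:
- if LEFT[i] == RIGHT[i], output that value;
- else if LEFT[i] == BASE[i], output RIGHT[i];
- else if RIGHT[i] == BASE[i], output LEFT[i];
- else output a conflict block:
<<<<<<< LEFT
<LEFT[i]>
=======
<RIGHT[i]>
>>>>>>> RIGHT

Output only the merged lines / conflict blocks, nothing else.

Final LEFT:  [bravo, foxtrot, bravo, golf, charlie]
Final RIGHT: [bravo, golf, bravo, hotel, golf]
i=0: L=bravo R=bravo -> agree -> bravo
i=1: L=foxtrot=BASE, R=golf -> take RIGHT -> golf
i=2: L=bravo R=bravo -> agree -> bravo
i=3: BASE=bravo L=golf R=hotel all differ -> CONFLICT
i=4: L=charlie, R=golf=BASE -> take LEFT -> charlie

Answer: bravo
golf
bravo
<<<<<<< LEFT
golf
=======
hotel
>>>>>>> RIGHT
charlie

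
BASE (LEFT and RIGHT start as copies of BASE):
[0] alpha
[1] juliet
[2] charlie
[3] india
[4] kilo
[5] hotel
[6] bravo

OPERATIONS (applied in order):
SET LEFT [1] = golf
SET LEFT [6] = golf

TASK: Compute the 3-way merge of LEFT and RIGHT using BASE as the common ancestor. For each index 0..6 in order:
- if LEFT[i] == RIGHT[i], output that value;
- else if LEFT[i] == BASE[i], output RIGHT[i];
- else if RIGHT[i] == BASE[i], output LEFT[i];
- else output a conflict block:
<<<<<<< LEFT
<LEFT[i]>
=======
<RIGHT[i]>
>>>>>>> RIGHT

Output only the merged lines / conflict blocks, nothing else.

Final LEFT:  [alpha, golf, charlie, india, kilo, hotel, golf]
Final RIGHT: [alpha, juliet, charlie, india, kilo, hotel, bravo]
i=0: L=alpha R=alpha -> agree -> alpha
i=1: L=golf, R=juliet=BASE -> take LEFT -> golf
i=2: L=charlie R=charlie -> agree -> charlie
i=3: L=india R=india -> agree -> india
i=4: L=kilo R=kilo -> agree -> kilo
i=5: L=hotel R=hotel -> agree -> hotel
i=6: L=golf, R=bravo=BASE -> take LEFT -> golf

Answer: alpha
golf
charlie
india
kilo
hotel
golf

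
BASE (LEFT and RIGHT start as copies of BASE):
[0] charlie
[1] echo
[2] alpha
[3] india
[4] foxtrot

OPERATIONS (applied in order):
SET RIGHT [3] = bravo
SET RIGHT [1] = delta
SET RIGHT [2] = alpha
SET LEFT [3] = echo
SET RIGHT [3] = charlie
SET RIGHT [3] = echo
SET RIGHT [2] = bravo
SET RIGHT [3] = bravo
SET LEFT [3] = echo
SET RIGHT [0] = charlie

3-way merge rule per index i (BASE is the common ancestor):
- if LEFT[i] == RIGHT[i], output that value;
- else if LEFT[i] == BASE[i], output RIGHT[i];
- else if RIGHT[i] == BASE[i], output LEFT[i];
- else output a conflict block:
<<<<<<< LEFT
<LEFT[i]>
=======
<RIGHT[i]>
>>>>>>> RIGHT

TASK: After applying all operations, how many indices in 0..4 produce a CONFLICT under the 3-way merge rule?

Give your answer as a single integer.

Answer: 1

Derivation:
Final LEFT:  [charlie, echo, alpha, echo, foxtrot]
Final RIGHT: [charlie, delta, bravo, bravo, foxtrot]
i=0: L=charlie R=charlie -> agree -> charlie
i=1: L=echo=BASE, R=delta -> take RIGHT -> delta
i=2: L=alpha=BASE, R=bravo -> take RIGHT -> bravo
i=3: BASE=india L=echo R=bravo all differ -> CONFLICT
i=4: L=foxtrot R=foxtrot -> agree -> foxtrot
Conflict count: 1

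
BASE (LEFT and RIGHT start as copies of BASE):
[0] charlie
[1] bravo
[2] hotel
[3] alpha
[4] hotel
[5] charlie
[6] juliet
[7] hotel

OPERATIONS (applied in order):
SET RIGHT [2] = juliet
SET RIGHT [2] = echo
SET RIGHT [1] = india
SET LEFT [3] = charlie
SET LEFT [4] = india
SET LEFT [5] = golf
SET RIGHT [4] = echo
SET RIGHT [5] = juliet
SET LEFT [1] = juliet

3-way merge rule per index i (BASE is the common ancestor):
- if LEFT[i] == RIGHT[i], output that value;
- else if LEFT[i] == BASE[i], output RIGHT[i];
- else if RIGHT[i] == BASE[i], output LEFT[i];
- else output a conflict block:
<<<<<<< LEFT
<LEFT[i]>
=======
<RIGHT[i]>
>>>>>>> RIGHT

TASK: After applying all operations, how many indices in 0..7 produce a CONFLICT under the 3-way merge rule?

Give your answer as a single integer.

Final LEFT:  [charlie, juliet, hotel, charlie, india, golf, juliet, hotel]
Final RIGHT: [charlie, india, echo, alpha, echo, juliet, juliet, hotel]
i=0: L=charlie R=charlie -> agree -> charlie
i=1: BASE=bravo L=juliet R=india all differ -> CONFLICT
i=2: L=hotel=BASE, R=echo -> take RIGHT -> echo
i=3: L=charlie, R=alpha=BASE -> take LEFT -> charlie
i=4: BASE=hotel L=india R=echo all differ -> CONFLICT
i=5: BASE=charlie L=golf R=juliet all differ -> CONFLICT
i=6: L=juliet R=juliet -> agree -> juliet
i=7: L=hotel R=hotel -> agree -> hotel
Conflict count: 3

Answer: 3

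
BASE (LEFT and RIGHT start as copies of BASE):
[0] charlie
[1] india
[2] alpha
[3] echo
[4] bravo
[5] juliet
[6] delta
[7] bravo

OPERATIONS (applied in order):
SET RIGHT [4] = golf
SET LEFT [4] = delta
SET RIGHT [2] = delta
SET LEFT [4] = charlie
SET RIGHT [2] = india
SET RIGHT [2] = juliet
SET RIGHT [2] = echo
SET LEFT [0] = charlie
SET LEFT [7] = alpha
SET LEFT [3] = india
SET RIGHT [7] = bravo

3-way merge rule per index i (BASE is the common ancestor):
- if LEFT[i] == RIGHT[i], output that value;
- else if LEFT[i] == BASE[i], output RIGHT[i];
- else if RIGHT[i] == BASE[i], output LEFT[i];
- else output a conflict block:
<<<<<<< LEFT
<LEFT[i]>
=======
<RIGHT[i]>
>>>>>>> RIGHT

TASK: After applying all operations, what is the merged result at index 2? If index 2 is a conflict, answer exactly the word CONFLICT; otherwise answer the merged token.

Answer: echo

Derivation:
Final LEFT:  [charlie, india, alpha, india, charlie, juliet, delta, alpha]
Final RIGHT: [charlie, india, echo, echo, golf, juliet, delta, bravo]
i=0: L=charlie R=charlie -> agree -> charlie
i=1: L=india R=india -> agree -> india
i=2: L=alpha=BASE, R=echo -> take RIGHT -> echo
i=3: L=india, R=echo=BASE -> take LEFT -> india
i=4: BASE=bravo L=charlie R=golf all differ -> CONFLICT
i=5: L=juliet R=juliet -> agree -> juliet
i=6: L=delta R=delta -> agree -> delta
i=7: L=alpha, R=bravo=BASE -> take LEFT -> alpha
Index 2 -> echo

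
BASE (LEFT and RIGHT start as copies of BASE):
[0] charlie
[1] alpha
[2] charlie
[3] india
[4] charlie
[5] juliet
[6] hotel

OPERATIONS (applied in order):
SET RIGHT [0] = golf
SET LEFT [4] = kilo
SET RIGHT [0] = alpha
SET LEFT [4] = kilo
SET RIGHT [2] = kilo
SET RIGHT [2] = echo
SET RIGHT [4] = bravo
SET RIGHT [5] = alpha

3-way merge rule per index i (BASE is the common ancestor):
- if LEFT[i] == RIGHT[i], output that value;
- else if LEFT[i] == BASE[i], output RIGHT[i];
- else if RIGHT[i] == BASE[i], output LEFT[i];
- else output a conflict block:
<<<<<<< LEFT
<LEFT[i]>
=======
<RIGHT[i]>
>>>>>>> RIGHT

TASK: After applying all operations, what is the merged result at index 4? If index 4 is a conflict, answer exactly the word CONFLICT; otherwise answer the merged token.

Answer: CONFLICT

Derivation:
Final LEFT:  [charlie, alpha, charlie, india, kilo, juliet, hotel]
Final RIGHT: [alpha, alpha, echo, india, bravo, alpha, hotel]
i=0: L=charlie=BASE, R=alpha -> take RIGHT -> alpha
i=1: L=alpha R=alpha -> agree -> alpha
i=2: L=charlie=BASE, R=echo -> take RIGHT -> echo
i=3: L=india R=india -> agree -> india
i=4: BASE=charlie L=kilo R=bravo all differ -> CONFLICT
i=5: L=juliet=BASE, R=alpha -> take RIGHT -> alpha
i=6: L=hotel R=hotel -> agree -> hotel
Index 4 -> CONFLICT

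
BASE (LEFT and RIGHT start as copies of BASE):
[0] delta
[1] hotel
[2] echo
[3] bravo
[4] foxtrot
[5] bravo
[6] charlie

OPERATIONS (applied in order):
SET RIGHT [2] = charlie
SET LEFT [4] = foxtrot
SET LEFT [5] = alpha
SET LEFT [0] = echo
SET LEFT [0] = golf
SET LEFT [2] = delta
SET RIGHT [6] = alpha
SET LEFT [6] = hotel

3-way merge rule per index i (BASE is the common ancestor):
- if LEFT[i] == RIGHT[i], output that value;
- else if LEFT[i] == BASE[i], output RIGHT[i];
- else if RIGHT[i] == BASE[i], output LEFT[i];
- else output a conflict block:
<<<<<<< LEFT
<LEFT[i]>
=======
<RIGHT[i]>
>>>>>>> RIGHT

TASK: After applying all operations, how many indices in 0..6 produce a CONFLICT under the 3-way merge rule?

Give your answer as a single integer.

Answer: 2

Derivation:
Final LEFT:  [golf, hotel, delta, bravo, foxtrot, alpha, hotel]
Final RIGHT: [delta, hotel, charlie, bravo, foxtrot, bravo, alpha]
i=0: L=golf, R=delta=BASE -> take LEFT -> golf
i=1: L=hotel R=hotel -> agree -> hotel
i=2: BASE=echo L=delta R=charlie all differ -> CONFLICT
i=3: L=bravo R=bravo -> agree -> bravo
i=4: L=foxtrot R=foxtrot -> agree -> foxtrot
i=5: L=alpha, R=bravo=BASE -> take LEFT -> alpha
i=6: BASE=charlie L=hotel R=alpha all differ -> CONFLICT
Conflict count: 2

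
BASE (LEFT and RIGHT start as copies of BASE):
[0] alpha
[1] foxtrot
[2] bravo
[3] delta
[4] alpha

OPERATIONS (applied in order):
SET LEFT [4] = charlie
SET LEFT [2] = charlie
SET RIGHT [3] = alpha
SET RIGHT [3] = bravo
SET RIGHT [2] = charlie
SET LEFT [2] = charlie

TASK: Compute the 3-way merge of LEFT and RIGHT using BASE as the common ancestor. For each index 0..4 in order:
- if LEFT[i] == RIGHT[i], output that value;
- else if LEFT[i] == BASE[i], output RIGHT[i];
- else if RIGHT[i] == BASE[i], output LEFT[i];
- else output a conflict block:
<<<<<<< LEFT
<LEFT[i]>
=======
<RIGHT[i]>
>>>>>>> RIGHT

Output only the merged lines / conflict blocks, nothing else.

Final LEFT:  [alpha, foxtrot, charlie, delta, charlie]
Final RIGHT: [alpha, foxtrot, charlie, bravo, alpha]
i=0: L=alpha R=alpha -> agree -> alpha
i=1: L=foxtrot R=foxtrot -> agree -> foxtrot
i=2: L=charlie R=charlie -> agree -> charlie
i=3: L=delta=BASE, R=bravo -> take RIGHT -> bravo
i=4: L=charlie, R=alpha=BASE -> take LEFT -> charlie

Answer: alpha
foxtrot
charlie
bravo
charlie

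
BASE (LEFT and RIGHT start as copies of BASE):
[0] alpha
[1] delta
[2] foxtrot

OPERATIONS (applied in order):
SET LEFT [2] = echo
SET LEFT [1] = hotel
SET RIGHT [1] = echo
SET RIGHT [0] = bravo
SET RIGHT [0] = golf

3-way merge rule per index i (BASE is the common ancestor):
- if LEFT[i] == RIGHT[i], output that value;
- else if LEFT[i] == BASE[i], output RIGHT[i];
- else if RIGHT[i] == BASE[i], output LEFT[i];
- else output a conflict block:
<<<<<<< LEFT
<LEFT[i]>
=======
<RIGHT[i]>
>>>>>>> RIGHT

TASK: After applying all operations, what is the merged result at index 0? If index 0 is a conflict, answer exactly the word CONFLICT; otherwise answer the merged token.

Answer: golf

Derivation:
Final LEFT:  [alpha, hotel, echo]
Final RIGHT: [golf, echo, foxtrot]
i=0: L=alpha=BASE, R=golf -> take RIGHT -> golf
i=1: BASE=delta L=hotel R=echo all differ -> CONFLICT
i=2: L=echo, R=foxtrot=BASE -> take LEFT -> echo
Index 0 -> golf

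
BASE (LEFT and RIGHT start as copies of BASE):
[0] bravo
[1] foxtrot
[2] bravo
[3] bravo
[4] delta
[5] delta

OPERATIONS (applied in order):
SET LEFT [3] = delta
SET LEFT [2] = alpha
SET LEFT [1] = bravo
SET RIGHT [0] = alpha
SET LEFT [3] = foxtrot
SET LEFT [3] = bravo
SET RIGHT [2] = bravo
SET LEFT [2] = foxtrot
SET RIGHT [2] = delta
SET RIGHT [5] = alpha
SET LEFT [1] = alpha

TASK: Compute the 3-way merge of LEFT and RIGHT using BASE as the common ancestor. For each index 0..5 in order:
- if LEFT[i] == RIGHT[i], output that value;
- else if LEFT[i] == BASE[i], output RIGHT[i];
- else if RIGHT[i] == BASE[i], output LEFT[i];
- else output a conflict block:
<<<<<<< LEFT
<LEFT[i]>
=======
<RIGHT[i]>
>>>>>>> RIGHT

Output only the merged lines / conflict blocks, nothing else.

Final LEFT:  [bravo, alpha, foxtrot, bravo, delta, delta]
Final RIGHT: [alpha, foxtrot, delta, bravo, delta, alpha]
i=0: L=bravo=BASE, R=alpha -> take RIGHT -> alpha
i=1: L=alpha, R=foxtrot=BASE -> take LEFT -> alpha
i=2: BASE=bravo L=foxtrot R=delta all differ -> CONFLICT
i=3: L=bravo R=bravo -> agree -> bravo
i=4: L=delta R=delta -> agree -> delta
i=5: L=delta=BASE, R=alpha -> take RIGHT -> alpha

Answer: alpha
alpha
<<<<<<< LEFT
foxtrot
=======
delta
>>>>>>> RIGHT
bravo
delta
alpha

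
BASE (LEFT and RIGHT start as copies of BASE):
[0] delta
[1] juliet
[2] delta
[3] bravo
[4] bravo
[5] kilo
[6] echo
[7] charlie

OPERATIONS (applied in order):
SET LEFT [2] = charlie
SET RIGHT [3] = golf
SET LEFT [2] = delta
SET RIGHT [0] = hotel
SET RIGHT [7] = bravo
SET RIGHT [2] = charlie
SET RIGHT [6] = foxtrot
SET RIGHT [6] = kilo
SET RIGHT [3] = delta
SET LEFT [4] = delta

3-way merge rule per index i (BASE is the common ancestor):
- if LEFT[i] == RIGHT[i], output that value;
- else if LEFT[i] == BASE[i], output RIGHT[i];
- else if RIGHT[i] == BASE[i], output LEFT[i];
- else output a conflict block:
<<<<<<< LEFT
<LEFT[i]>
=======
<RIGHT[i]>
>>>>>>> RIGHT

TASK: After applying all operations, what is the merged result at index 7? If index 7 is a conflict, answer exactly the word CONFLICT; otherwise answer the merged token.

Final LEFT:  [delta, juliet, delta, bravo, delta, kilo, echo, charlie]
Final RIGHT: [hotel, juliet, charlie, delta, bravo, kilo, kilo, bravo]
i=0: L=delta=BASE, R=hotel -> take RIGHT -> hotel
i=1: L=juliet R=juliet -> agree -> juliet
i=2: L=delta=BASE, R=charlie -> take RIGHT -> charlie
i=3: L=bravo=BASE, R=delta -> take RIGHT -> delta
i=4: L=delta, R=bravo=BASE -> take LEFT -> delta
i=5: L=kilo R=kilo -> agree -> kilo
i=6: L=echo=BASE, R=kilo -> take RIGHT -> kilo
i=7: L=charlie=BASE, R=bravo -> take RIGHT -> bravo
Index 7 -> bravo

Answer: bravo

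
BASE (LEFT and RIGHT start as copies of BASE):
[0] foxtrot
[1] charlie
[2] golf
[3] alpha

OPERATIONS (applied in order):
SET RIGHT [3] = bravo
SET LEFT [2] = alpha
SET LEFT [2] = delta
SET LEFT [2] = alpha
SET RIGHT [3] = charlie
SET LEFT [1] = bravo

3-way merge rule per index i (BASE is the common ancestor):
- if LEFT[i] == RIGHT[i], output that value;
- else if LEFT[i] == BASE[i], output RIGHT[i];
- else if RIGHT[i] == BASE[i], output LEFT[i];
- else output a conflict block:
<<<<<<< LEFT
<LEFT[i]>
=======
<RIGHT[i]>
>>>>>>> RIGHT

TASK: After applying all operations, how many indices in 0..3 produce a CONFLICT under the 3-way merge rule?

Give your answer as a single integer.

Answer: 0

Derivation:
Final LEFT:  [foxtrot, bravo, alpha, alpha]
Final RIGHT: [foxtrot, charlie, golf, charlie]
i=0: L=foxtrot R=foxtrot -> agree -> foxtrot
i=1: L=bravo, R=charlie=BASE -> take LEFT -> bravo
i=2: L=alpha, R=golf=BASE -> take LEFT -> alpha
i=3: L=alpha=BASE, R=charlie -> take RIGHT -> charlie
Conflict count: 0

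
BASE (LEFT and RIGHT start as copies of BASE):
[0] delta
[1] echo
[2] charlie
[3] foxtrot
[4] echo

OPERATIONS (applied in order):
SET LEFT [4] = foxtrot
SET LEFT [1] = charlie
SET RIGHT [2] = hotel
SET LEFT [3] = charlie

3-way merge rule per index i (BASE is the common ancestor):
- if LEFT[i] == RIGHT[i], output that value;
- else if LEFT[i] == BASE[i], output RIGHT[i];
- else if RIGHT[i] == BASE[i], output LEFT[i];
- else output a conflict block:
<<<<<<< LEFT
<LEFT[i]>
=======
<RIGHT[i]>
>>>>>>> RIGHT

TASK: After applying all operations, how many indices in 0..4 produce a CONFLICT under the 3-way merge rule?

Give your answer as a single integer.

Final LEFT:  [delta, charlie, charlie, charlie, foxtrot]
Final RIGHT: [delta, echo, hotel, foxtrot, echo]
i=0: L=delta R=delta -> agree -> delta
i=1: L=charlie, R=echo=BASE -> take LEFT -> charlie
i=2: L=charlie=BASE, R=hotel -> take RIGHT -> hotel
i=3: L=charlie, R=foxtrot=BASE -> take LEFT -> charlie
i=4: L=foxtrot, R=echo=BASE -> take LEFT -> foxtrot
Conflict count: 0

Answer: 0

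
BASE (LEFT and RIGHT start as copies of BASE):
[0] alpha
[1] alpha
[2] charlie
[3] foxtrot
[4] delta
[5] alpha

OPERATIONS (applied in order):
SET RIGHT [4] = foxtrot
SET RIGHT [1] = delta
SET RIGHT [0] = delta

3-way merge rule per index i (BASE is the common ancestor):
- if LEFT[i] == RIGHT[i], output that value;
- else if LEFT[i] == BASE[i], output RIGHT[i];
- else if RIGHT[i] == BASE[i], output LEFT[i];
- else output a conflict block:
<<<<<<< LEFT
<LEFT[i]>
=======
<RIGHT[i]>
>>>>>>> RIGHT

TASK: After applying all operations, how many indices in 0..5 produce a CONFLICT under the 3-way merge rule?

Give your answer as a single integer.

Final LEFT:  [alpha, alpha, charlie, foxtrot, delta, alpha]
Final RIGHT: [delta, delta, charlie, foxtrot, foxtrot, alpha]
i=0: L=alpha=BASE, R=delta -> take RIGHT -> delta
i=1: L=alpha=BASE, R=delta -> take RIGHT -> delta
i=2: L=charlie R=charlie -> agree -> charlie
i=3: L=foxtrot R=foxtrot -> agree -> foxtrot
i=4: L=delta=BASE, R=foxtrot -> take RIGHT -> foxtrot
i=5: L=alpha R=alpha -> agree -> alpha
Conflict count: 0

Answer: 0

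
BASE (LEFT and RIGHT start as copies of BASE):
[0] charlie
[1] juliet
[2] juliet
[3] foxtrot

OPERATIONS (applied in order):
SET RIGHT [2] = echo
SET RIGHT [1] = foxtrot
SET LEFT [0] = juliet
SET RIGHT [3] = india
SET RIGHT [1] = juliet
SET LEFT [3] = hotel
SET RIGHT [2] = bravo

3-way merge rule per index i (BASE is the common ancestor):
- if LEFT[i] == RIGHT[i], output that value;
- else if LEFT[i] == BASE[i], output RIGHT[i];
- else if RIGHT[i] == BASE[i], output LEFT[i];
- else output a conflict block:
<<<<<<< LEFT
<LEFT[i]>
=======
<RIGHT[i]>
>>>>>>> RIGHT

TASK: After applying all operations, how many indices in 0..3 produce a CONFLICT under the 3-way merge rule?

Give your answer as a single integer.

Answer: 1

Derivation:
Final LEFT:  [juliet, juliet, juliet, hotel]
Final RIGHT: [charlie, juliet, bravo, india]
i=0: L=juliet, R=charlie=BASE -> take LEFT -> juliet
i=1: L=juliet R=juliet -> agree -> juliet
i=2: L=juliet=BASE, R=bravo -> take RIGHT -> bravo
i=3: BASE=foxtrot L=hotel R=india all differ -> CONFLICT
Conflict count: 1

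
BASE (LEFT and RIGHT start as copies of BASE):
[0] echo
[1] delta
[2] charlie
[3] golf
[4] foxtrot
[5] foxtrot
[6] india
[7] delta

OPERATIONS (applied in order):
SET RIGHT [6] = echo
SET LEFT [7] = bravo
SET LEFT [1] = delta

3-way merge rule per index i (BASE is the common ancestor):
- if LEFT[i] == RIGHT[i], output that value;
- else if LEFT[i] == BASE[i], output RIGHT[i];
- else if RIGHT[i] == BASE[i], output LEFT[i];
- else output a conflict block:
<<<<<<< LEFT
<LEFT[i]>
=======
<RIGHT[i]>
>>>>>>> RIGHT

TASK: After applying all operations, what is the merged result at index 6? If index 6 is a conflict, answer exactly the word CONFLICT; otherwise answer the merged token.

Final LEFT:  [echo, delta, charlie, golf, foxtrot, foxtrot, india, bravo]
Final RIGHT: [echo, delta, charlie, golf, foxtrot, foxtrot, echo, delta]
i=0: L=echo R=echo -> agree -> echo
i=1: L=delta R=delta -> agree -> delta
i=2: L=charlie R=charlie -> agree -> charlie
i=3: L=golf R=golf -> agree -> golf
i=4: L=foxtrot R=foxtrot -> agree -> foxtrot
i=5: L=foxtrot R=foxtrot -> agree -> foxtrot
i=6: L=india=BASE, R=echo -> take RIGHT -> echo
i=7: L=bravo, R=delta=BASE -> take LEFT -> bravo
Index 6 -> echo

Answer: echo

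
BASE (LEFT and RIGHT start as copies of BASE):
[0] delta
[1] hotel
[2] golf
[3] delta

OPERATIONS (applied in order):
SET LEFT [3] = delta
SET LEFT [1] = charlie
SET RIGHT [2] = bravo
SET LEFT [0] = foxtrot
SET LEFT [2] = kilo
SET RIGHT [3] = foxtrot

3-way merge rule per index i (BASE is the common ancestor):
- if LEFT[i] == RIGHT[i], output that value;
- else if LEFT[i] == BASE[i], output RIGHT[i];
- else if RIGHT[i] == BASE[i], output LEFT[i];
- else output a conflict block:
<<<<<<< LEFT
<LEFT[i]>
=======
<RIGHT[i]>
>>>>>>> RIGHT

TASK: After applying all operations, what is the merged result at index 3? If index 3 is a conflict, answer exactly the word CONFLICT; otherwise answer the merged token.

Final LEFT:  [foxtrot, charlie, kilo, delta]
Final RIGHT: [delta, hotel, bravo, foxtrot]
i=0: L=foxtrot, R=delta=BASE -> take LEFT -> foxtrot
i=1: L=charlie, R=hotel=BASE -> take LEFT -> charlie
i=2: BASE=golf L=kilo R=bravo all differ -> CONFLICT
i=3: L=delta=BASE, R=foxtrot -> take RIGHT -> foxtrot
Index 3 -> foxtrot

Answer: foxtrot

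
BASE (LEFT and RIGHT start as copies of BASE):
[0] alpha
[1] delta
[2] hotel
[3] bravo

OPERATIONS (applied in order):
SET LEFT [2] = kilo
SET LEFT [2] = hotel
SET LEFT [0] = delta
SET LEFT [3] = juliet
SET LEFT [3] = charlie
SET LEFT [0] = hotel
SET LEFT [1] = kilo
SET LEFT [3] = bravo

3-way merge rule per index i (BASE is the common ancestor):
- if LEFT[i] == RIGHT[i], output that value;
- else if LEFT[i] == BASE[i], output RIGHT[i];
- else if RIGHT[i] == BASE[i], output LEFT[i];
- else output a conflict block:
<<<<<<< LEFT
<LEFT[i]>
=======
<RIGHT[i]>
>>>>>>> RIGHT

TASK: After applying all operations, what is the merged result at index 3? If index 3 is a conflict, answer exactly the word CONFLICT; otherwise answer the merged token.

Answer: bravo

Derivation:
Final LEFT:  [hotel, kilo, hotel, bravo]
Final RIGHT: [alpha, delta, hotel, bravo]
i=0: L=hotel, R=alpha=BASE -> take LEFT -> hotel
i=1: L=kilo, R=delta=BASE -> take LEFT -> kilo
i=2: L=hotel R=hotel -> agree -> hotel
i=3: L=bravo R=bravo -> agree -> bravo
Index 3 -> bravo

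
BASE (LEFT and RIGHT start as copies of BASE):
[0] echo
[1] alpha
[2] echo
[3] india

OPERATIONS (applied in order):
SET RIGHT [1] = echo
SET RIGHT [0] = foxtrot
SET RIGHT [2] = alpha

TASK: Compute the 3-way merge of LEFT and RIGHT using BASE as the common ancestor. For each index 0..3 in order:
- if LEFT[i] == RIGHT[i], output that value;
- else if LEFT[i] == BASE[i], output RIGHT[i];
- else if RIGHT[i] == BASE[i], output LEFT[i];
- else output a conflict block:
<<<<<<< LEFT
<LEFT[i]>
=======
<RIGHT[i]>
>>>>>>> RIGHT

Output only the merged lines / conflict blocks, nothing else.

Final LEFT:  [echo, alpha, echo, india]
Final RIGHT: [foxtrot, echo, alpha, india]
i=0: L=echo=BASE, R=foxtrot -> take RIGHT -> foxtrot
i=1: L=alpha=BASE, R=echo -> take RIGHT -> echo
i=2: L=echo=BASE, R=alpha -> take RIGHT -> alpha
i=3: L=india R=india -> agree -> india

Answer: foxtrot
echo
alpha
india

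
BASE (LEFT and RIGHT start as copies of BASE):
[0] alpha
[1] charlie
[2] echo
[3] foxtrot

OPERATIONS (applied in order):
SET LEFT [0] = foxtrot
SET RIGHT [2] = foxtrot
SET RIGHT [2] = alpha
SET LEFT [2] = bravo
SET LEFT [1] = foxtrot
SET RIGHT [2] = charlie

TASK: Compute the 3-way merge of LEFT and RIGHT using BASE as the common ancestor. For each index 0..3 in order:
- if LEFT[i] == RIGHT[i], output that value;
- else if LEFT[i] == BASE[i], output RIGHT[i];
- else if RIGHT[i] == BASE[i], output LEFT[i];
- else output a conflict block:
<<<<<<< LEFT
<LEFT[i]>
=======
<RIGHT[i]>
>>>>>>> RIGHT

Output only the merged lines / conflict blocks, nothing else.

Final LEFT:  [foxtrot, foxtrot, bravo, foxtrot]
Final RIGHT: [alpha, charlie, charlie, foxtrot]
i=0: L=foxtrot, R=alpha=BASE -> take LEFT -> foxtrot
i=1: L=foxtrot, R=charlie=BASE -> take LEFT -> foxtrot
i=2: BASE=echo L=bravo R=charlie all differ -> CONFLICT
i=3: L=foxtrot R=foxtrot -> agree -> foxtrot

Answer: foxtrot
foxtrot
<<<<<<< LEFT
bravo
=======
charlie
>>>>>>> RIGHT
foxtrot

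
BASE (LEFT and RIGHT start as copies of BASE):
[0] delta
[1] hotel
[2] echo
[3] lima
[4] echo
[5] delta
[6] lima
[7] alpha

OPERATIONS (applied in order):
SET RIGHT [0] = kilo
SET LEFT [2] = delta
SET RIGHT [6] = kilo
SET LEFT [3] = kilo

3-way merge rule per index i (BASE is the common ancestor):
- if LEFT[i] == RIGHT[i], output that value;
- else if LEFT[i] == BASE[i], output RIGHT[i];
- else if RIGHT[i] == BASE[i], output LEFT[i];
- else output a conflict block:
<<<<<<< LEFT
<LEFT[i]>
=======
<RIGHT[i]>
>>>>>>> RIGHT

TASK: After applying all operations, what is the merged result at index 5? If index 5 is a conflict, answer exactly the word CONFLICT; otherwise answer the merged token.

Answer: delta

Derivation:
Final LEFT:  [delta, hotel, delta, kilo, echo, delta, lima, alpha]
Final RIGHT: [kilo, hotel, echo, lima, echo, delta, kilo, alpha]
i=0: L=delta=BASE, R=kilo -> take RIGHT -> kilo
i=1: L=hotel R=hotel -> agree -> hotel
i=2: L=delta, R=echo=BASE -> take LEFT -> delta
i=3: L=kilo, R=lima=BASE -> take LEFT -> kilo
i=4: L=echo R=echo -> agree -> echo
i=5: L=delta R=delta -> agree -> delta
i=6: L=lima=BASE, R=kilo -> take RIGHT -> kilo
i=7: L=alpha R=alpha -> agree -> alpha
Index 5 -> delta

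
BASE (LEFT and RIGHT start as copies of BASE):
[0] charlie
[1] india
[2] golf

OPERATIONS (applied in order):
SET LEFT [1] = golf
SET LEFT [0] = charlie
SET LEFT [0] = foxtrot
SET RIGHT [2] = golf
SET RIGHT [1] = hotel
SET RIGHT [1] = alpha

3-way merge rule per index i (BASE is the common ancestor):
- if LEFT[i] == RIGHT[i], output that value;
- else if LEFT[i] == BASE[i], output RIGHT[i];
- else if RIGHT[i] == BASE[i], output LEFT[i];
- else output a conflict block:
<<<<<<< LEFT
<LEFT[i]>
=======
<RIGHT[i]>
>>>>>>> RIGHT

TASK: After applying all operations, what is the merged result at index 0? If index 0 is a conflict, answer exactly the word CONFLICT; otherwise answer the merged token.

Answer: foxtrot

Derivation:
Final LEFT:  [foxtrot, golf, golf]
Final RIGHT: [charlie, alpha, golf]
i=0: L=foxtrot, R=charlie=BASE -> take LEFT -> foxtrot
i=1: BASE=india L=golf R=alpha all differ -> CONFLICT
i=2: L=golf R=golf -> agree -> golf
Index 0 -> foxtrot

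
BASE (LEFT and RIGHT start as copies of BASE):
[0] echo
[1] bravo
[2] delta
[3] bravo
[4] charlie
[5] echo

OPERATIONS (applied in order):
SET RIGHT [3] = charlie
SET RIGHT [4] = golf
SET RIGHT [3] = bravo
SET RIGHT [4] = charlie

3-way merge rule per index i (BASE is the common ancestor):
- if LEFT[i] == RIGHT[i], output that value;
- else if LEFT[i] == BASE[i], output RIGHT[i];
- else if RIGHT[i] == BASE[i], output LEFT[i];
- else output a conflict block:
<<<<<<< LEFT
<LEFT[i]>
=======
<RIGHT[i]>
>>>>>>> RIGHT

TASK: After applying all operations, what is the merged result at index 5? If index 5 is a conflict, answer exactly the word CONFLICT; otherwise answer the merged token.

Answer: echo

Derivation:
Final LEFT:  [echo, bravo, delta, bravo, charlie, echo]
Final RIGHT: [echo, bravo, delta, bravo, charlie, echo]
i=0: L=echo R=echo -> agree -> echo
i=1: L=bravo R=bravo -> agree -> bravo
i=2: L=delta R=delta -> agree -> delta
i=3: L=bravo R=bravo -> agree -> bravo
i=4: L=charlie R=charlie -> agree -> charlie
i=5: L=echo R=echo -> agree -> echo
Index 5 -> echo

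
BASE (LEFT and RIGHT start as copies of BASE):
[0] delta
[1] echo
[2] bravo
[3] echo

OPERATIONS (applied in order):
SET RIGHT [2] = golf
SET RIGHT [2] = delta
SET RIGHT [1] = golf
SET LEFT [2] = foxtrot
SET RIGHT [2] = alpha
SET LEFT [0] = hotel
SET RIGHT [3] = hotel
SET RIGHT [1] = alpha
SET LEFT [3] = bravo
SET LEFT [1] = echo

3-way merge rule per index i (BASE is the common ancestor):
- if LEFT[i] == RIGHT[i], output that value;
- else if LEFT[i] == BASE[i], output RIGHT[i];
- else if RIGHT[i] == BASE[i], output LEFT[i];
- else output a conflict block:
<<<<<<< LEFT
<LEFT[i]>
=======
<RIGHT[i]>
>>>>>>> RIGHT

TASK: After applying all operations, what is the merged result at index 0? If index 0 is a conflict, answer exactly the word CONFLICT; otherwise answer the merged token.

Final LEFT:  [hotel, echo, foxtrot, bravo]
Final RIGHT: [delta, alpha, alpha, hotel]
i=0: L=hotel, R=delta=BASE -> take LEFT -> hotel
i=1: L=echo=BASE, R=alpha -> take RIGHT -> alpha
i=2: BASE=bravo L=foxtrot R=alpha all differ -> CONFLICT
i=3: BASE=echo L=bravo R=hotel all differ -> CONFLICT
Index 0 -> hotel

Answer: hotel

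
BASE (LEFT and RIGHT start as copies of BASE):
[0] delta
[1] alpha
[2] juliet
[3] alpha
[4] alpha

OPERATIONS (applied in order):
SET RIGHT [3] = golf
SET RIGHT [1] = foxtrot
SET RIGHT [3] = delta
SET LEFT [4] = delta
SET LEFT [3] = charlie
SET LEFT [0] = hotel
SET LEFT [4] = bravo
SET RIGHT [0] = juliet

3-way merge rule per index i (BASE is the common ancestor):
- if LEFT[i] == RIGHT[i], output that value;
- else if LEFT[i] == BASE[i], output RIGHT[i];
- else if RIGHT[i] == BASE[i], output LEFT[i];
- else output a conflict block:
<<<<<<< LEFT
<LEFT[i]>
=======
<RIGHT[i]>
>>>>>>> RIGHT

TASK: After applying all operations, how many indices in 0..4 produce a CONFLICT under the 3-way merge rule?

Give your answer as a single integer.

Final LEFT:  [hotel, alpha, juliet, charlie, bravo]
Final RIGHT: [juliet, foxtrot, juliet, delta, alpha]
i=0: BASE=delta L=hotel R=juliet all differ -> CONFLICT
i=1: L=alpha=BASE, R=foxtrot -> take RIGHT -> foxtrot
i=2: L=juliet R=juliet -> agree -> juliet
i=3: BASE=alpha L=charlie R=delta all differ -> CONFLICT
i=4: L=bravo, R=alpha=BASE -> take LEFT -> bravo
Conflict count: 2

Answer: 2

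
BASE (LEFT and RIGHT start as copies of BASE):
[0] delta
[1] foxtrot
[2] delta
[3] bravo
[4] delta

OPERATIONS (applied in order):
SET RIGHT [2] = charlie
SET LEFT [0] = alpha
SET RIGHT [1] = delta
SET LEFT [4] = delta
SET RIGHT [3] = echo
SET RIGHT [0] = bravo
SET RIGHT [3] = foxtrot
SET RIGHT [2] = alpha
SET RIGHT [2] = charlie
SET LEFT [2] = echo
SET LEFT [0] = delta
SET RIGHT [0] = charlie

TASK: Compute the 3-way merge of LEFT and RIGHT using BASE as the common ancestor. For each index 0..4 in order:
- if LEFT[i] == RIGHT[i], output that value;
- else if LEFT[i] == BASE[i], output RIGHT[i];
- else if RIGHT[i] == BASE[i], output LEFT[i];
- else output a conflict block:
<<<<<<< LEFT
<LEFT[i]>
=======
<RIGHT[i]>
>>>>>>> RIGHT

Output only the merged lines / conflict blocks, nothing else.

Final LEFT:  [delta, foxtrot, echo, bravo, delta]
Final RIGHT: [charlie, delta, charlie, foxtrot, delta]
i=0: L=delta=BASE, R=charlie -> take RIGHT -> charlie
i=1: L=foxtrot=BASE, R=delta -> take RIGHT -> delta
i=2: BASE=delta L=echo R=charlie all differ -> CONFLICT
i=3: L=bravo=BASE, R=foxtrot -> take RIGHT -> foxtrot
i=4: L=delta R=delta -> agree -> delta

Answer: charlie
delta
<<<<<<< LEFT
echo
=======
charlie
>>>>>>> RIGHT
foxtrot
delta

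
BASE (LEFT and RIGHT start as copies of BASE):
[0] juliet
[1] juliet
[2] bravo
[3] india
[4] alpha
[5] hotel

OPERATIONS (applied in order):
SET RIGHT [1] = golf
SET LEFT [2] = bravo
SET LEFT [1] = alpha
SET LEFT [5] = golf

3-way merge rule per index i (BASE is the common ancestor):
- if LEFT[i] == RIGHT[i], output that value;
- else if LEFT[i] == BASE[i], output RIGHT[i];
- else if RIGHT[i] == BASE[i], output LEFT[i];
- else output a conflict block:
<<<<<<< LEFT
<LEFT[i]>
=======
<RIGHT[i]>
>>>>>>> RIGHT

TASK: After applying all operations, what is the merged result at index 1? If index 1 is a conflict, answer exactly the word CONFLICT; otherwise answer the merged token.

Final LEFT:  [juliet, alpha, bravo, india, alpha, golf]
Final RIGHT: [juliet, golf, bravo, india, alpha, hotel]
i=0: L=juliet R=juliet -> agree -> juliet
i=1: BASE=juliet L=alpha R=golf all differ -> CONFLICT
i=2: L=bravo R=bravo -> agree -> bravo
i=3: L=india R=india -> agree -> india
i=4: L=alpha R=alpha -> agree -> alpha
i=5: L=golf, R=hotel=BASE -> take LEFT -> golf
Index 1 -> CONFLICT

Answer: CONFLICT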